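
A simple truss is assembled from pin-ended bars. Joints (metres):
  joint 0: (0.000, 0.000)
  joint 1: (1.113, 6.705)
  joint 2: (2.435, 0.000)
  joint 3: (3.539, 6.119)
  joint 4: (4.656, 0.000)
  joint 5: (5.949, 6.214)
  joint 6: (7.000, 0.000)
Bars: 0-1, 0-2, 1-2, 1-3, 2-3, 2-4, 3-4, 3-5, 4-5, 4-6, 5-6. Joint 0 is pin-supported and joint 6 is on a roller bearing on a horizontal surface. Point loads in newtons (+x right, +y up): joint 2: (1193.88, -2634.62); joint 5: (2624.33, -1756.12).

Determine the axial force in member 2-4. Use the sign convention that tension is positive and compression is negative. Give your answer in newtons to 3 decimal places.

N=7 nodes, M=11 members, R=3 reactions → 2N=14, M+R=14
member 0 (0-1): L=6.7967, (cx,cy)=(0.1638,0.9865)
member 1 (0-2): L=2.4350, (cx,cy)=(1.0000,0.0000)
member 2 (1-2): L=6.8341, (cx,cy)=(0.1934,-0.9811)
member 3 (1-3): L=2.4958, (cx,cy)=(0.9720,-0.2348)
member 4 (2-3): L=6.2178, (cx,cy)=(0.1776,0.9841)
member 5 (2-4): L=2.2210, (cx,cy)=(1.0000,0.0000)
member 6 (3-4): L=6.2201, (cx,cy)=(0.1796,-0.9837)
member 7 (3-5): L=2.4119, (cx,cy)=(0.9992,0.0394)
member 8 (4-5): L=6.3471, (cx,cy)=(0.2037,0.9790)
member 9 (4-6): L=2.3440, (cx,cy)=(1.0000,0.0000)
member 10 (5-6): L=6.3023, (cx,cy)=(0.1668,-0.9860)
solve A·x = −loads:
  F[0-1] = +352.5974 N (tension)
  F[0-2] = +3760.4705 N (tension)
  F[1-2] = -387.1899 N (compression)
  F[1-3] = +136.4530 N (tension)
  F[2-3] = +3063.1675 N (tension)
  F[2-4] = +1947.8112 N (tension)
  F[3-4] = -2983.1682 N (compression)
  F[3-5] = +1213.1735 N (tension)
  F[4-5] = +2997.5303 N (tension)
  F[4-6] = +801.4556 N (tension)
  F[5-6] = -4805.8766 N (compression)
  Rx@0 = -3818.2100 N
  Ry@0 = -347.8377 N
  Ry@6 = +4738.5777 N

1947.811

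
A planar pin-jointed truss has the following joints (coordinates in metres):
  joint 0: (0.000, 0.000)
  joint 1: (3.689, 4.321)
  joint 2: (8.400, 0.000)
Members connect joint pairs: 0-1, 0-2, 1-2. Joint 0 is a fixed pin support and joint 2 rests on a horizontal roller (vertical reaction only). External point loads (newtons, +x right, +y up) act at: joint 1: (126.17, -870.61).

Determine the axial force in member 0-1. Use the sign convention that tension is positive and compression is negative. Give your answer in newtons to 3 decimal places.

-556.667

N=3 nodes, M=3 members, R=3 reactions → 2N=6, M+R=6
member 0 (0-1): L=5.6815, (cx,cy)=(0.6493,0.7605)
member 1 (0-2): L=8.4000, (cx,cy)=(1.0000,0.0000)
member 2 (1-2): L=6.3925, (cx,cy)=(0.7370,-0.6759)
solve A·x = −loads:
  F[0-1] = -556.6670 N (compression)
  F[0-2] = +487.6123 N (tension)
  F[1-2] = -661.6602 N (compression)
  Rx@0 = -126.1700 N
  Ry@0 = +423.3647 N
  Ry@2 = +447.2453 N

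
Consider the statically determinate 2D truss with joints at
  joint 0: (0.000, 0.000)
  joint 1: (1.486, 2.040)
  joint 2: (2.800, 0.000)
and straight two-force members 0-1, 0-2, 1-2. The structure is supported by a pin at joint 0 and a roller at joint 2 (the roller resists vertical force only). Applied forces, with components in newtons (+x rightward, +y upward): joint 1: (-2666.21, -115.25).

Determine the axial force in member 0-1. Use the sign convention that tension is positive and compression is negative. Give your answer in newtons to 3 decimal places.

N=3 nodes, M=3 members, R=3 reactions → 2N=6, M+R=6
member 0 (0-1): L=2.5238, (cx,cy)=(0.5888,0.8083)
member 1 (0-2): L=2.8000, (cx,cy)=(1.0000,0.0000)
member 2 (1-2): L=2.4266, (cx,cy)=(0.5415,-0.8407)
solve A·x = −loads:
  F[0-1] = -2470.1638 N (compression)
  F[0-2] = -1211.8169 N (compression)
  F[1-2] = +2237.8593 N (tension)
  Rx@0 = +2666.2100 N
  Ry@0 = +1996.6096 N
  Ry@2 = -1881.3596 N

-2470.164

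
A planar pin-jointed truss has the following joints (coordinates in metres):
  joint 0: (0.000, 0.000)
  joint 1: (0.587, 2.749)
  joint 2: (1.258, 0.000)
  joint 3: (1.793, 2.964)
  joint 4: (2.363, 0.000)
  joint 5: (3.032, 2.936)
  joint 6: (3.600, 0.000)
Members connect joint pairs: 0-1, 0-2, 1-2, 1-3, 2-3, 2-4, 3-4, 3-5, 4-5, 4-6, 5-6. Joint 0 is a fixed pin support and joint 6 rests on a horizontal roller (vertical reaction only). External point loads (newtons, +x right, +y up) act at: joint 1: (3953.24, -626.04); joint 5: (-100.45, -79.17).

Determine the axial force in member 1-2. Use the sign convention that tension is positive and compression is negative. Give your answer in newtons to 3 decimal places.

-3590.415

N=7 nodes, M=11 members, R=3 reactions → 2N=14, M+R=14
member 0 (0-1): L=2.8110, (cx,cy)=(0.2088,0.9780)
member 1 (0-2): L=1.2580, (cx,cy)=(1.0000,0.0000)
member 2 (1-2): L=2.8297, (cx,cy)=(0.2371,-0.9715)
member 3 (1-3): L=1.2250, (cx,cy)=(0.9845,0.1755)
member 4 (2-3): L=3.0119, (cx,cy)=(0.1776,0.9841)
member 5 (2-4): L=1.1050, (cx,cy)=(1.0000,0.0000)
member 6 (3-4): L=3.0183, (cx,cy)=(0.1888,-0.9820)
member 7 (3-5): L=1.2393, (cx,cy)=(0.9997,-0.0226)
member 8 (4-5): L=3.0113, (cx,cy)=(0.2222,0.9750)
member 9 (4-6): L=1.2370, (cx,cy)=(1.0000,0.0000)
member 10 (5-6): L=2.9904, (cx,cy)=(0.1899,-0.9818)
solve A·x = −loads:
  F[0-1] = +2454.4770 N (tension)
  F[0-2] = +3340.2351 N (tension)
  F[1-2] = -3590.4153 N (compression)
  F[1-3] = -2630.1255 N (compression)
  F[2-3] = +3544.3761 N (tension)
  F[2-4] = +1859.2669 N (tension)
  F[3-4] = -3050.0133 N (compression)
  F[3-5] = -1384.0831 N (compression)
  F[4-5] = +3071.9035 N (tension)
  F[4-6] = +600.8058 N (tension)
  F[5-6] = -3163.1557 N (compression)
  Rx@0 = -3852.7900 N
  Ry@0 = -2400.3635 N
  Ry@6 = +3105.5735 N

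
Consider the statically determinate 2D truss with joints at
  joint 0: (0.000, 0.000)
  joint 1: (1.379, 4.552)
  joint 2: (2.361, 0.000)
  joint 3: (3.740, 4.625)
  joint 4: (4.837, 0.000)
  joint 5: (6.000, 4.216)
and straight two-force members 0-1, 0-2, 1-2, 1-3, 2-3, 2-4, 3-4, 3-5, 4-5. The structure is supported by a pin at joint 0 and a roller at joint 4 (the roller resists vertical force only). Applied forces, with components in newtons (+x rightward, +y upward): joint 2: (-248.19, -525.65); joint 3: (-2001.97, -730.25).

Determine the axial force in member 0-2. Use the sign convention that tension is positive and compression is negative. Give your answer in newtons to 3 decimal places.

-1538.571

N=6 nodes, M=9 members, R=3 reactions → 2N=12, M+R=12
member 0 (0-1): L=4.7563, (cx,cy)=(0.2899,0.9570)
member 1 (0-2): L=2.3610, (cx,cy)=(1.0000,0.0000)
member 2 (1-2): L=4.6567, (cx,cy)=(0.2109,-0.9775)
member 3 (1-3): L=2.3621, (cx,cy)=(0.9995,0.0309)
member 4 (2-3): L=4.8262, (cx,cy)=(0.2857,0.9583)
member 5 (2-4): L=2.4760, (cx,cy)=(1.0000,0.0000)
member 6 (3-4): L=4.7533, (cx,cy)=(0.2308,-0.9730)
member 7 (3-5): L=2.2967, (cx,cy)=(0.9840,-0.1781)
member 8 (4-5): L=4.3735, (cx,cy)=(0.2659,0.9640)
solve A·x = −loads:
  F[0-1] = -2454.3358 N (compression)
  F[0-2] = -1538.5707 N (compression)
  F[1-2] = +2364.6718 N (tension)
  F[1-3] = -1210.8252 N (compression)
  F[2-3] = -1863.5374 N (compression)
  F[2-4] = -259.2515 N (compression)
  F[3-4] = +1123.3408 N (tension)
  F[3-5] = +0.0000 N (tension)
  F[4-5] = -0.0000 N (compression)
  Rx@0 = +2250.1600 N
  Ry@0 = +2348.9156 N
  Ry@4 = -1093.0156 N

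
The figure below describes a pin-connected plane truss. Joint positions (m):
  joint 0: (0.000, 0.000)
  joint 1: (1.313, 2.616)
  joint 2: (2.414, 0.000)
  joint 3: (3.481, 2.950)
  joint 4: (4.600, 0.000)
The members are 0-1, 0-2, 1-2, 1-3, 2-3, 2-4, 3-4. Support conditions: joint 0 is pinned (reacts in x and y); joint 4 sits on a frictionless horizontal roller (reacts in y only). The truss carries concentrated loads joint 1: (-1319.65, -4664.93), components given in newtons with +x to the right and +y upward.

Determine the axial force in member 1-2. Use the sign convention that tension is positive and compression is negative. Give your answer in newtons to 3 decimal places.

-706.635

N=5 nodes, M=7 members, R=3 reactions → 2N=10, M+R=10
member 0 (0-1): L=2.9270, (cx,cy)=(0.4486,0.8937)
member 1 (0-2): L=2.4140, (cx,cy)=(1.0000,0.0000)
member 2 (1-2): L=2.8382, (cx,cy)=(0.3879,-0.9217)
member 3 (1-3): L=2.1936, (cx,cy)=(0.9883,0.1523)
member 4 (2-3): L=3.1370, (cx,cy)=(0.3401,0.9404)
member 5 (2-4): L=2.1860, (cx,cy)=(1.0000,0.0000)
member 6 (3-4): L=3.1551, (cx,cy)=(0.3547,-0.9350)
solve A·x = −loads:
  F[0-1] = -4569.4082 N (compression)
  F[0-2] = +730.0935 N (tension)
  F[1-2] = -706.6348 N (compression)
  F[1-3] = -461.3586 N (compression)
  F[2-3] = +692.5954 N (tension)
  F[2-4] = +220.4066 N (tension)
  F[3-4] = -621.4522 N (compression)
  Rx@0 = +1319.6500 N
  Ry@0 = +4083.8759 N
  Ry@4 = +581.0541 N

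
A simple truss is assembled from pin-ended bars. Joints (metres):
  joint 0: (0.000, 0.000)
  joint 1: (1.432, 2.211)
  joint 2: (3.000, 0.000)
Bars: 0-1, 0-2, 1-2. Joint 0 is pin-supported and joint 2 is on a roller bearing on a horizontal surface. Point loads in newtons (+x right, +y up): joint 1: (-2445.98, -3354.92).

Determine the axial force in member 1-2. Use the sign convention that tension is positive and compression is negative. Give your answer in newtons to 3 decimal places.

N=3 nodes, M=3 members, R=3 reactions → 2N=6, M+R=6
member 0 (0-1): L=2.6342, (cx,cy)=(0.5436,0.8393)
member 1 (0-2): L=3.0000, (cx,cy)=(1.0000,0.0000)
member 2 (1-2): L=2.7106, (cx,cy)=(0.5785,-0.8157)
solve A·x = −loads:
  F[0-1] = -4236.9121 N (compression)
  F[0-2] = -142.7384 N (compression)
  F[1-2] = +246.7483 N (tension)
  Rx@0 = +2445.9800 N
  Ry@0 = +3556.1921 N
  Ry@2 = -201.2721 N

246.748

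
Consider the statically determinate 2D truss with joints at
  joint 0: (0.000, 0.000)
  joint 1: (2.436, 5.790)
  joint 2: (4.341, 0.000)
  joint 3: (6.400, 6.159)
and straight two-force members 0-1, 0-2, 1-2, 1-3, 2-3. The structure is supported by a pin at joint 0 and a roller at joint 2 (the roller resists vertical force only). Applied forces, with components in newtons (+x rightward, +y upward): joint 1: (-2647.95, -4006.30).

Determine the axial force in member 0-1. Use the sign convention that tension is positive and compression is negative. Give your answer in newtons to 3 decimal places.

N=4 nodes, M=5 members, R=3 reactions → 2N=8, M+R=8
member 0 (0-1): L=6.2816, (cx,cy)=(0.3878,0.9217)
member 1 (0-2): L=4.3410, (cx,cy)=(1.0000,0.0000)
member 2 (1-2): L=6.0953, (cx,cy)=(0.3125,-0.9499)
member 3 (1-3): L=3.9811, (cx,cy)=(0.9957,0.0927)
member 4 (2-3): L=6.4941, (cx,cy)=(0.3171,0.9484)
solve A·x = −loads:
  F[0-1] = -5739.0610 N (compression)
  F[0-2] = -422.3377 N (compression)
  F[1-2] = +1351.3335 N (tension)
  F[1-3] = -0.0000 N (compression)
  F[2-3] = -0.0000 N (compression)
  Rx@0 = +2647.9500 N
  Ry@0 = +5289.9406 N
  Ry@2 = -1283.6406 N

-5739.061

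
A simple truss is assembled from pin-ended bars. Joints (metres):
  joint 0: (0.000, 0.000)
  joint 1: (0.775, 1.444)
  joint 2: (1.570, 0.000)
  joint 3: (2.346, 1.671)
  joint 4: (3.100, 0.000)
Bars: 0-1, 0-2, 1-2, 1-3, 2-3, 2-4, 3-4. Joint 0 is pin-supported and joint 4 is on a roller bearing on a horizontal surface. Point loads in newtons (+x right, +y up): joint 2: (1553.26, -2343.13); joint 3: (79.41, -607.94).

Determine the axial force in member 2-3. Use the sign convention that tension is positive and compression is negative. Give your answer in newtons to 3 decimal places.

1394.973

N=5 nodes, M=7 members, R=3 reactions → 2N=10, M+R=10
member 0 (0-1): L=1.6388, (cx,cy)=(0.4729,0.8811)
member 1 (0-2): L=1.5700, (cx,cy)=(1.0000,0.0000)
member 2 (1-2): L=1.6484, (cx,cy)=(0.4823,-0.8760)
member 3 (1-3): L=1.5873, (cx,cy)=(0.9897,0.1430)
member 4 (2-3): L=1.8424, (cx,cy)=(0.4212,0.9070)
member 5 (2-4): L=1.5300, (cx,cy)=(1.0000,0.0000)
member 6 (3-4): L=1.8332, (cx,cy)=(0.4113,-0.9115)
solve A·x = −loads:
  F[0-1] = -1431.7172 N (compression)
  F[0-2] = +2309.7271 N (tension)
  F[1-2] = +1230.4966 N (tension)
  F[1-3] = -1283.7096 N (compression)
  F[2-3] = +1394.9732 N (tension)
  F[2-4] = +762.3747 N (tension)
  F[3-4] = -1853.5985 N (compression)
  Rx@0 = -1632.6700 N
  Ry@0 = +1261.5102 N
  Ry@4 = +1689.5598 N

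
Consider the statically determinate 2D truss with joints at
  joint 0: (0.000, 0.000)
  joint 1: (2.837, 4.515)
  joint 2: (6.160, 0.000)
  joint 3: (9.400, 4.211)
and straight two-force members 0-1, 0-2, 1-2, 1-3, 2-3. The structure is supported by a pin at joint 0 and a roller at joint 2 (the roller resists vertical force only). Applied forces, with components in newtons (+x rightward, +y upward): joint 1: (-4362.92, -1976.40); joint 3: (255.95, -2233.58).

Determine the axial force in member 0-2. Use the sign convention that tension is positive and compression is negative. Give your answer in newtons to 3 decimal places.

N=4 nodes, M=5 members, R=3 reactions → 2N=8, M+R=8
member 0 (0-1): L=5.3323, (cx,cy)=(0.5320,0.8467)
member 1 (0-2): L=6.1600, (cx,cy)=(1.0000,0.0000)
member 2 (1-2): L=5.6060, (cx,cy)=(0.5928,-0.8054)
member 3 (1-3): L=6.5700, (cx,cy)=(0.9989,-0.0463)
member 4 (2-3): L=5.3132, (cx,cy)=(0.6098,0.7926)
solve A·x = −loads:
  F[0-1] = -3441.7637 N (compression)
  F[0-2] = -2275.8240 N (compression)
  F[1-2] = +1054.7799 N (tension)
  F[1-3] = +1908.5924 N (tension)
  F[2-3] = -2706.7785 N (compression)
  Rx@0 = +4106.9700 N
  Ry@0 = +2914.2137 N
  Ry@2 = +1295.7663 N

-2275.824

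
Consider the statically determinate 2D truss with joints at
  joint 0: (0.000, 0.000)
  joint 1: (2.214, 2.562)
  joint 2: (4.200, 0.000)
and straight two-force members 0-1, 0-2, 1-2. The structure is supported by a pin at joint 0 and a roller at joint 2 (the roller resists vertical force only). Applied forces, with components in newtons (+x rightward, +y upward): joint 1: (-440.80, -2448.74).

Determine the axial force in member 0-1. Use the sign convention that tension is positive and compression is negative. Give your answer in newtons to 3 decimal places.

-1885.735

N=3 nodes, M=3 members, R=3 reactions → 2N=6, M+R=6
member 0 (0-1): L=3.3861, (cx,cy)=(0.6539,0.7566)
member 1 (0-2): L=4.2000, (cx,cy)=(1.0000,0.0000)
member 2 (1-2): L=3.2416, (cx,cy)=(0.6127,-0.7903)
solve A·x = −loads:
  F[0-1] = -1885.7354 N (compression)
  F[0-2] = +792.1890 N (tension)
  F[1-2] = -1293.0355 N (compression)
  Rx@0 = +440.8000 N
  Ry@0 = +1426.7922 N
  Ry@2 = +1021.9478 N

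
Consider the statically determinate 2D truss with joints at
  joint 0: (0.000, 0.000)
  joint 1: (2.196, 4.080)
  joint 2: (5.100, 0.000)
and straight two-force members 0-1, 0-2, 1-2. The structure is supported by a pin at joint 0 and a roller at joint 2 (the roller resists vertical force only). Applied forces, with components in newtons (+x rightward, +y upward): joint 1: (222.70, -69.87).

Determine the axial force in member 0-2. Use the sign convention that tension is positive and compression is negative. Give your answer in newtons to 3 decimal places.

N=3 nodes, M=3 members, R=3 reactions → 2N=6, M+R=6
member 0 (0-1): L=4.6334, (cx,cy)=(0.4739,0.8806)
member 1 (0-2): L=5.1000, (cx,cy)=(1.0000,0.0000)
member 2 (1-2): L=5.0080, (cx,cy)=(0.5799,-0.8147)
solve A·x = −loads:
  F[0-1] = +157.1456 N (tension)
  F[0-2] = +148.2216 N (tension)
  F[1-2] = -255.6085 N (compression)
  Rx@0 = -222.7000 N
  Ry@0 = -138.3752 N
  Ry@2 = +208.2452 N

148.222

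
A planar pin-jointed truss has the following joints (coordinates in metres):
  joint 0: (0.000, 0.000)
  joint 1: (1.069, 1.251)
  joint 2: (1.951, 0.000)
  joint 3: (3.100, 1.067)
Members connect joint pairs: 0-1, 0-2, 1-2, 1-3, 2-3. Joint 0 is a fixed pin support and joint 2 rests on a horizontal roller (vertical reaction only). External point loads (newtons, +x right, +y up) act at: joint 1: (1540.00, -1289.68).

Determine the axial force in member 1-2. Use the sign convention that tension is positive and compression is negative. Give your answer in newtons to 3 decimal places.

N=4 nodes, M=5 members, R=3 reactions → 2N=8, M+R=8
member 0 (0-1): L=1.6455, (cx,cy)=(0.6496,0.7602)
member 1 (0-2): L=1.9510, (cx,cy)=(1.0000,0.0000)
member 2 (1-2): L=1.5307, (cx,cy)=(0.5762,-0.8173)
member 3 (1-3): L=2.0393, (cx,cy)=(0.9959,-0.0902)
member 4 (2-3): L=1.5680, (cx,cy)=(0.7328,0.6805)
solve A·x = −loads:
  F[0-1] = +531.9746 N (tension)
  F[0-2] = +1194.4082 N (tension)
  F[1-2] = -2072.8286 N (compression)
  F[1-3] = +0.0000 N (tension)
  F[2-3] = -0.0000 N (compression)
  Rx@0 = -1540.0000 N
  Ry@0 = -404.4296 N
  Ry@2 = +1694.1096 N

-2072.829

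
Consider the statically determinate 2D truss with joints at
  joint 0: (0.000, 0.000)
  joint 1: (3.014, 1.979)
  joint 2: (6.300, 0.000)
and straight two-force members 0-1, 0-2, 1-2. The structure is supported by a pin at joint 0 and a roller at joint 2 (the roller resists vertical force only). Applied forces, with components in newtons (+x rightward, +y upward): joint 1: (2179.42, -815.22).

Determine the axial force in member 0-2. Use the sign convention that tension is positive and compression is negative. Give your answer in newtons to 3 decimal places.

N=3 nodes, M=3 members, R=3 reactions → 2N=6, M+R=6
member 0 (0-1): L=3.6056, (cx,cy)=(0.8359,0.5489)
member 1 (0-2): L=6.3000, (cx,cy)=(1.0000,0.0000)
member 2 (1-2): L=3.8359, (cx,cy)=(0.8566,-0.5159)
solve A·x = −loads:
  F[0-1] = +472.6253 N (tension)
  F[0-2] = +1784.3465 N (tension)
  F[1-2] = -2082.9580 N (compression)
  Rx@0 = -2179.4200 N
  Ry@0 = -259.4062 N
  Ry@2 = +1074.6262 N

1784.347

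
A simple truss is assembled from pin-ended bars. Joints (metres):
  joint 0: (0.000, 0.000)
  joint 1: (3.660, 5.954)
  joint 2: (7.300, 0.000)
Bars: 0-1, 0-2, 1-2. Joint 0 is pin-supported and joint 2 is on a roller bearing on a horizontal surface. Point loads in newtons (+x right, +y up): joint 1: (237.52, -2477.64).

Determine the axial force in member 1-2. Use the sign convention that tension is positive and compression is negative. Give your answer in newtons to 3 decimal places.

N=3 nodes, M=3 members, R=3 reactions → 2N=6, M+R=6
member 0 (0-1): L=6.9890, (cx,cy)=(0.5237,0.8519)
member 1 (0-2): L=7.3000, (cx,cy)=(1.0000,0.0000)
member 2 (1-2): L=6.9785, (cx,cy)=(0.5216,-0.8532)
solve A·x = −loads:
  F[0-1] = -1222.7774 N (compression)
  F[0-2] = +877.8668 N (tension)
  F[1-2] = -1683.0245 N (compression)
  Rx@0 = -237.5200 N
  Ry@0 = +1041.7008 N
  Ry@2 = +1435.9392 N

-1683.025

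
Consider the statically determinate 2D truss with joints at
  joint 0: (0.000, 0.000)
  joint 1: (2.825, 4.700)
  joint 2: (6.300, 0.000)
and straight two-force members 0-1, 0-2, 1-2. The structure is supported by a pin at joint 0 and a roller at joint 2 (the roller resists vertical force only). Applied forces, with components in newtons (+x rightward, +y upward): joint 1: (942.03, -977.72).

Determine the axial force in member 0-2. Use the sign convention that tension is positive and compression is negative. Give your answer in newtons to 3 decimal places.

N=3 nodes, M=3 members, R=3 reactions → 2N=6, M+R=6
member 0 (0-1): L=5.4837, (cx,cy)=(0.5152,0.8571)
member 1 (0-2): L=6.3000, (cx,cy)=(1.0000,0.0000)
member 2 (1-2): L=5.8451, (cx,cy)=(0.5945,-0.8041)
solve A·x = −loads:
  F[0-1] = +190.7457 N (tension)
  F[0-2] = +843.7643 N (tension)
  F[1-2] = -1419.2569 N (compression)
  Rx@0 = -942.0300 N
  Ry@0 = -163.4863 N
  Ry@2 = +1141.2063 N

843.764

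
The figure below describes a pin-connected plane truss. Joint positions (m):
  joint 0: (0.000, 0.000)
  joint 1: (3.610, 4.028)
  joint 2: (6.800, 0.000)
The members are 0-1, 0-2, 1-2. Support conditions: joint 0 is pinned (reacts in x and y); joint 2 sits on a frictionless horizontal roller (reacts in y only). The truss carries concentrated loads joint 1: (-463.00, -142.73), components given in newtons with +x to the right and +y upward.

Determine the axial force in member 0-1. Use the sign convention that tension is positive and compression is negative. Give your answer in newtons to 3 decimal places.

-458.200

N=3 nodes, M=3 members, R=3 reactions → 2N=6, M+R=6
member 0 (0-1): L=5.4090, (cx,cy)=(0.6674,0.7447)
member 1 (0-2): L=6.8000, (cx,cy)=(1.0000,0.0000)
member 2 (1-2): L=5.1382, (cx,cy)=(0.6208,-0.7839)
solve A·x = −loads:
  F[0-1] = -458.1996 N (compression)
  F[0-2] = -157.1927 N (compression)
  F[1-2] = +253.1925 N (tension)
  Rx@0 = +463.0000 N
  Ry@0 = +341.2166 N
  Ry@2 = -198.4866 N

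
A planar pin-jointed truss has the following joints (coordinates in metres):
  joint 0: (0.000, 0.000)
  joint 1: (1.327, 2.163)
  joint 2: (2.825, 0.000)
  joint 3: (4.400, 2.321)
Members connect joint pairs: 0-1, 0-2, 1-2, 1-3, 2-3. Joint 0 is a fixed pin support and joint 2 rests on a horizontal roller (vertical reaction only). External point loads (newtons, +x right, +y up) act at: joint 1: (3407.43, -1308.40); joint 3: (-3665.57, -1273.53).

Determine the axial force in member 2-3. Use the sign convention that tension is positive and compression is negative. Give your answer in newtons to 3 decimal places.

N=4 nodes, M=5 members, R=3 reactions → 2N=8, M+R=8
member 0 (0-1): L=2.5376, (cx,cy)=(0.5229,0.8524)
member 1 (0-2): L=2.8250, (cx,cy)=(1.0000,0.0000)
member 2 (1-2): L=2.6311, (cx,cy)=(0.5693,-0.8221)
member 3 (1-3): L=3.0771, (cx,cy)=(0.9987,0.0513)
member 4 (2-3): L=2.8049, (cx,cy)=(0.5615,0.8275)
solve A·x = −loads:
  F[0-1] = -453.3676 N (compression)
  F[0-2] = -21.0597 N (compression)
  F[1-2] = -1303.0125 N (compression)
  F[1-3] = -2906.4764 N (compression)
  F[2-3] = -1358.7069 N (compression)
  Rx@0 = +258.1400 N
  Ry@0 = +386.4391 N
  Ry@2 = +2195.4909 N

-1358.707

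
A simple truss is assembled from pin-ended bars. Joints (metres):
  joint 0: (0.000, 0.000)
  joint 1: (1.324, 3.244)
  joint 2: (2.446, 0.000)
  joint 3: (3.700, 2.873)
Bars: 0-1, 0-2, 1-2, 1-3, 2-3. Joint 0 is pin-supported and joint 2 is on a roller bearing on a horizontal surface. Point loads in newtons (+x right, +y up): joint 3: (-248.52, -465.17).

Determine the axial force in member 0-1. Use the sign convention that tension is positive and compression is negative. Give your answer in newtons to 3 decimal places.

-57.702

N=4 nodes, M=5 members, R=3 reactions → 2N=8, M+R=8
member 0 (0-1): L=3.5038, (cx,cy)=(0.3779,0.9259)
member 1 (0-2): L=2.4460, (cx,cy)=(1.0000,0.0000)
member 2 (1-2): L=3.4326, (cx,cy)=(0.3269,-0.9451)
member 3 (1-3): L=2.4048, (cx,cy)=(0.9880,-0.1543)
member 4 (2-3): L=3.1347, (cx,cy)=(0.4000,0.9165)
solve A·x = −loads:
  F[0-1] = -57.7021 N (compression)
  F[0-2] = -226.7157 N (compression)
  F[1-2] = +63.5644 N (tension)
  F[1-3] = -43.0976 N (compression)
  F[2-3] = -514.8045 N (compression)
  Rx@0 = +248.5200 N
  Ry@0 = +53.4239 N
  Ry@2 = +411.7461 N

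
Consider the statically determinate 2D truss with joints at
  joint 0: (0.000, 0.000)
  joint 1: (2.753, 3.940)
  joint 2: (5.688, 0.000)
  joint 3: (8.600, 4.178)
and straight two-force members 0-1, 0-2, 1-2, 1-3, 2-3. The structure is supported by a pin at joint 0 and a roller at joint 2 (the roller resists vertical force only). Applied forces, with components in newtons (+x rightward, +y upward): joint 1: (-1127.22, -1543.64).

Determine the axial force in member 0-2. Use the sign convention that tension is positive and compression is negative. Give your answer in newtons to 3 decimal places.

N=4 nodes, M=5 members, R=3 reactions → 2N=8, M+R=8
member 0 (0-1): L=4.8065, (cx,cy)=(0.5728,0.8197)
member 1 (0-2): L=5.6880, (cx,cy)=(1.0000,0.0000)
member 2 (1-2): L=4.9130, (cx,cy)=(0.5974,-0.8019)
member 3 (1-3): L=5.8518, (cx,cy)=(0.9992,0.0407)
member 4 (2-3): L=5.0927, (cx,cy)=(0.5718,0.8204)
solve A·x = −loads:
  F[0-1] = -1924.2245 N (compression)
  F[0-2] = -25.0935 N (compression)
  F[1-2] = +42.0051 N (tension)
  F[1-3] = +0.0000 N (tension)
  F[2-3] = -0.0000 N (compression)
  Rx@0 = +1127.2200 N
  Ry@0 = +1577.3260 N
  Ry@2 = -33.6860 N

-25.093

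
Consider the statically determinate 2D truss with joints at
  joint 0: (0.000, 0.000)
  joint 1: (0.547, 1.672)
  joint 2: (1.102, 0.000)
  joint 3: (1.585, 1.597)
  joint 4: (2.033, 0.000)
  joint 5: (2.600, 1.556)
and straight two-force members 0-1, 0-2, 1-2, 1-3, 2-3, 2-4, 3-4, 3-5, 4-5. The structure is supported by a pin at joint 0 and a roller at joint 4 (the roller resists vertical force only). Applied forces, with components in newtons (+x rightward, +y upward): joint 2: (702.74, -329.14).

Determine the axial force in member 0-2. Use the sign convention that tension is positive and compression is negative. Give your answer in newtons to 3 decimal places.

752.051

N=6 nodes, M=9 members, R=3 reactions → 2N=12, M+R=12
member 0 (0-1): L=1.7592, (cx,cy)=(0.3109,0.9504)
member 1 (0-2): L=1.1020, (cx,cy)=(1.0000,0.0000)
member 2 (1-2): L=1.7617, (cx,cy)=(0.3150,-0.9491)
member 3 (1-3): L=1.0407, (cx,cy)=(0.9974,-0.0721)
member 4 (2-3): L=1.6684, (cx,cy)=(0.2895,0.9572)
member 5 (2-4): L=0.9310, (cx,cy)=(1.0000,0.0000)
member 6 (3-4): L=1.6586, (cx,cy)=(0.2701,-0.9628)
member 7 (3-5): L=1.0158, (cx,cy)=(0.9992,-0.0404)
member 8 (4-5): L=1.6561, (cx,cy)=(0.3424,0.9396)
solve A·x = −loads:
  F[0-1] = -158.5888 N (compression)
  F[0-2] = +752.0510 N (tension)
  F[1-2] = +166.5635 N (tension)
  F[1-3] = -102.0498 N (compression)
  F[2-3] = +178.7102 N (tension)
  F[2-4] = +50.0493 N (tension)
  F[3-4] = -185.2995 N (compression)
  F[3-5] = -0.0000 N (compression)
  F[4-5] = +0.0000 N (tension)
  Rx@0 = -702.7400 N
  Ry@0 = +150.7277 N
  Ry@4 = +178.4123 N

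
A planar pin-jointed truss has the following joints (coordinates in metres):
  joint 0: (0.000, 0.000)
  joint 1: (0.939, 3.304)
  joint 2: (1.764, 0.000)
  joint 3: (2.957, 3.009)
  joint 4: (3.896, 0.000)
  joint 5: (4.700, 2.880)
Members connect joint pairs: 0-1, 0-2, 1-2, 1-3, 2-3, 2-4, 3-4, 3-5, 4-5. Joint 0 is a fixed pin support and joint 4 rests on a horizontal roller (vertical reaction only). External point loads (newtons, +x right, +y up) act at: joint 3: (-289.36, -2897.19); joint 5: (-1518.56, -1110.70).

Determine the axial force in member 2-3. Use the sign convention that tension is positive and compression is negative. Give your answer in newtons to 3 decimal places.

-2110.712

N=6 nodes, M=9 members, R=3 reactions → 2N=12, M+R=12
member 0 (0-1): L=3.4348, (cx,cy)=(0.2734,0.9619)
member 1 (0-2): L=1.7640, (cx,cy)=(1.0000,0.0000)
member 2 (1-2): L=3.4054, (cx,cy)=(0.2423,-0.9702)
member 3 (1-3): L=2.0394, (cx,cy)=(0.9895,-0.1446)
member 4 (2-3): L=3.2369, (cx,cy)=(0.3686,0.9296)
member 5 (2-4): L=2.1320, (cx,cy)=(1.0000,0.0000)
member 6 (3-4): L=3.1521, (cx,cy)=(0.2979,-0.9546)
member 7 (3-5): L=1.7478, (cx,cy)=(0.9973,-0.0738)
member 8 (4-5): L=2.9901, (cx,cy)=(0.2689,0.9632)
solve A·x = −loads:
  F[0-1] = -1886.9707 N (compression)
  F[0-2] = -1292.0693 N (compression)
  F[1-2] = +2022.3647 N (tension)
  F[1-3] = -1016.4772 N (compression)
  F[2-3] = -2110.7123 N (compression)
  F[2-4] = -24.1962 N (compression)
  F[3-4] = -1041.7664 N (compression)
  F[3-5] = -1187.2645 N (compression)
  F[4-5] = -1244.1495 N (compression)
  Rx@0 = +1807.9200 N
  Ry@0 = +1815.0913 N
  Ry@4 = +2192.7987 N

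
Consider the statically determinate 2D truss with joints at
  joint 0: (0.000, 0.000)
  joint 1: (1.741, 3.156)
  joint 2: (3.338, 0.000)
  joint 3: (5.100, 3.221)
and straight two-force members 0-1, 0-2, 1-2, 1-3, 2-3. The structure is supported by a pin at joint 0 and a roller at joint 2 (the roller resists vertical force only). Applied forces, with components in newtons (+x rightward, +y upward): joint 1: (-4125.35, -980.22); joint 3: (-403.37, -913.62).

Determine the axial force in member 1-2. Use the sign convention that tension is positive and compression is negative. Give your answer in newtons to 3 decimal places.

N=4 nodes, M=5 members, R=3 reactions → 2N=8, M+R=8
member 0 (0-1): L=3.6044, (cx,cy)=(0.4830,0.8756)
member 1 (0-2): L=3.3380, (cx,cy)=(1.0000,0.0000)
member 2 (1-2): L=3.5371, (cx,cy)=(0.4515,-0.8923)
member 3 (1-3): L=3.3596, (cx,cy)=(0.9998,0.0193)
member 4 (2-3): L=3.6714, (cx,cy)=(0.4799,0.8773)
solve A·x = −loads:
  F[0-1] = -4883.8801 N (compression)
  F[0-2] = -2169.6789 N (compression)
  F[1-2] = +3696.2210 N (tension)
  F[1-3] = +97.4619 N (tension)
  F[2-3] = -1043.5348 N (compression)
  Rx@0 = +4528.7200 N
  Ry@0 = +4276.3548 N
  Ry@2 = -2382.5148 N

3696.221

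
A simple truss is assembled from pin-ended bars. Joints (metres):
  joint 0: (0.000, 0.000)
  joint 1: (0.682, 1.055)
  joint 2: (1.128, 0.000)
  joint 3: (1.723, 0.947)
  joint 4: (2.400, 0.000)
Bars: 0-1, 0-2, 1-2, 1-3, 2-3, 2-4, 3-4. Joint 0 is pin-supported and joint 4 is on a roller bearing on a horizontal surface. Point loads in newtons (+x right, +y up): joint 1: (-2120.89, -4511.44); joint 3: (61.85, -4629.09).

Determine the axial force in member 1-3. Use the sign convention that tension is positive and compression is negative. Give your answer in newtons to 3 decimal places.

-1883.911

N=5 nodes, M=7 members, R=3 reactions → 2N=10, M+R=10
member 0 (0-1): L=1.2562, (cx,cy)=(0.5429,0.8398)
member 1 (0-2): L=1.1280, (cx,cy)=(1.0000,0.0000)
member 2 (1-2): L=1.1454, (cx,cy)=(0.3894,-0.9211)
member 3 (1-3): L=1.0466, (cx,cy)=(0.9947,-0.1032)
member 4 (2-3): L=1.1184, (cx,cy)=(0.5320,0.8467)
member 5 (2-4): L=1.2720, (cx,cy)=(1.0000,0.0000)
member 6 (3-4): L=1.1641, (cx,cy)=(0.5816,-0.8135)
solve A·x = −loads:
  F[0-1] = -6481.4227 N (compression)
  F[0-2] = +1459.6476 N (tension)
  F[1-2] = +1222.5888 N (tension)
  F[1-3] = -1883.9112 N (compression)
  F[2-3] = -1329.9202 N (compression)
  F[2-4] = +2643.2302 N (tension)
  F[3-4] = -4545.0439 N (compression)
  Rx@0 = +2059.0400 N
  Ry@0 = +5443.1312 N
  Ry@4 = +3697.3988 N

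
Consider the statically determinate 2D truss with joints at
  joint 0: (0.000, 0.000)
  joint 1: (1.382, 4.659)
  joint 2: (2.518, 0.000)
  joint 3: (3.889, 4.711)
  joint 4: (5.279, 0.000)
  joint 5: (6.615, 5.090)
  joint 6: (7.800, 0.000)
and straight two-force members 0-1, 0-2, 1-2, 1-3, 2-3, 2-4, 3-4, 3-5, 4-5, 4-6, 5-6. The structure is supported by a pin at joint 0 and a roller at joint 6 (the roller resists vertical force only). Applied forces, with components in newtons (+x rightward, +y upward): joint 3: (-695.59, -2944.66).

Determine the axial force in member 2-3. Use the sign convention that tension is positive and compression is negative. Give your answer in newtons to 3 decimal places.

N=7 nodes, M=11 members, R=3 reactions → 2N=14, M+R=14
member 0 (0-1): L=4.8597, (cx,cy)=(0.2844,0.9587)
member 1 (0-2): L=2.5180, (cx,cy)=(1.0000,0.0000)
member 2 (1-2): L=4.7955, (cx,cy)=(0.2369,-0.9715)
member 3 (1-3): L=2.5075, (cx,cy)=(0.9998,0.0207)
member 4 (2-3): L=4.9064, (cx,cy)=(0.2794,0.9602)
member 5 (2-4): L=2.7610, (cx,cy)=(1.0000,0.0000)
member 6 (3-4): L=4.9118, (cx,cy)=(0.2830,-0.9591)
member 7 (3-5): L=2.7522, (cx,cy)=(0.9905,0.1377)
member 8 (4-5): L=5.2624, (cx,cy)=(0.2539,0.9672)
member 9 (4-6): L=2.5210, (cx,cy)=(1.0000,0.0000)
member 10 (5-6): L=5.2261, (cx,cy)=(0.2267,-0.9740)
solve A·x = −loads:
  F[0-1] = -1978.2828 N (compression)
  F[0-2] = -133.0008 N (compression)
  F[1-2] = +1930.3923 N (tension)
  F[1-3] = -1020.0972 N (compression)
  F[2-3] = -1953.2519 N (compression)
  F[2-4] = +870.0823 N (tension)
  F[3-4] = -1170.8226 N (compression)
  F[3-5] = -543.9298 N (compression)
  F[4-5] = +1160.9998 N (tension)
  F[4-6] = +243.9980 N (tension)
  F[5-6] = -1076.0865 N (compression)
  Rx@0 = +695.5900 N
  Ry@0 = +1896.6013 N
  Ry@6 = +1048.0587 N

-1953.252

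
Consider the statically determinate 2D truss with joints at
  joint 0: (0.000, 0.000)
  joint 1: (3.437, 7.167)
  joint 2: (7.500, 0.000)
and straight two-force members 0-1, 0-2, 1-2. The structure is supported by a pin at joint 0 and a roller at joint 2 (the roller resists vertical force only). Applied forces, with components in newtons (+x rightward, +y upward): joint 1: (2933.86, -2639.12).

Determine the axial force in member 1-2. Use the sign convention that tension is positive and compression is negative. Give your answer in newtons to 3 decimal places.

-4613.015

N=3 nodes, M=3 members, R=3 reactions → 2N=6, M+R=6
member 0 (0-1): L=7.9485, (cx,cy)=(0.4324,0.9017)
member 1 (0-2): L=7.5000, (cx,cy)=(1.0000,0.0000)
member 2 (1-2): L=8.2386, (cx,cy)=(0.4932,-0.8699)
solve A·x = −loads:
  F[0-1] = +1523.7116 N (tension)
  F[0-2] = +2274.9950 N (tension)
  F[1-2] = -4613.0153 N (compression)
  Rx@0 = -2933.8600 N
  Ry@0 = -1373.8973 N
  Ry@2 = +4013.0173 N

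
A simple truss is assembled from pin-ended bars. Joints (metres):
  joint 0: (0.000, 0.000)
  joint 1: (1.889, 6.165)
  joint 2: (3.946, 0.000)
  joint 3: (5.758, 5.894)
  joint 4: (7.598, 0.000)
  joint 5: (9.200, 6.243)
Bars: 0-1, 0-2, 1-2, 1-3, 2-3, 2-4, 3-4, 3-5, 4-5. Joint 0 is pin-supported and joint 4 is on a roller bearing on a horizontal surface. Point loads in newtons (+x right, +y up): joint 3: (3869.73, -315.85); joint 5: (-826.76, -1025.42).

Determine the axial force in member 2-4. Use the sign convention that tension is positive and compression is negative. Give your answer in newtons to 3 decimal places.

637.521

N=6 nodes, M=9 members, R=3 reactions → 2N=12, M+R=12
member 0 (0-1): L=6.4479, (cx,cy)=(0.2930,0.9561)
member 1 (0-2): L=3.9460, (cx,cy)=(1.0000,0.0000)
member 2 (1-2): L=6.4991, (cx,cy)=(0.3165,-0.9486)
member 3 (1-3): L=3.8785, (cx,cy)=(0.9976,-0.0699)
member 4 (2-3): L=6.1662, (cx,cy)=(0.2939,0.9558)
member 5 (2-4): L=3.6520, (cx,cy)=(1.0000,0.0000)
member 6 (3-4): L=6.1745, (cx,cy)=(0.2980,-0.9546)
member 7 (3-5): L=3.4596, (cx,cy)=(0.9949,0.1009)
member 8 (4-5): L=6.4453, (cx,cy)=(0.2486,0.9686)
solve A·x = −loads:
  F[0-1] = +2575.2570 N (tension)
  F[0-2] = +2288.5146 N (tension)
  F[1-2] = -2714.8645 N (compression)
  F[1-3] = +1617.6765 N (tension)
  F[2-3] = +2694.2494 N (tension)
  F[2-4] = +637.5207 N (tension)
  F[3-4] = -2971.8101 N (compression)
  F[3-5] = -581.6533 N (compression)
  F[4-5] = -998.0658 N (compression)
  Rx@0 = -3042.9700 N
  Ry@0 = -2462.2644 N
  Ry@4 = +3803.5344 N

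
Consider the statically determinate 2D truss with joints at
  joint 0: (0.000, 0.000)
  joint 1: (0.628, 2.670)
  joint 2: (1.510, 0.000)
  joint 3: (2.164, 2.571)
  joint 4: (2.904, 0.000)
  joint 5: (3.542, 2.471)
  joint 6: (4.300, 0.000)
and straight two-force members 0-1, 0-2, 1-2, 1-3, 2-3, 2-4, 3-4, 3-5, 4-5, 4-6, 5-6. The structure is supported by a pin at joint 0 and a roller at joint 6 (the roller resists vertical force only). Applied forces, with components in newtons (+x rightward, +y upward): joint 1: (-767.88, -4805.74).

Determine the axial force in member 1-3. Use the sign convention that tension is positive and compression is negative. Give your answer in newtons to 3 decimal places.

N=7 nodes, M=11 members, R=3 reactions → 2N=14, M+R=14
member 0 (0-1): L=2.7429, (cx,cy)=(0.2290,0.9734)
member 1 (0-2): L=1.5100, (cx,cy)=(1.0000,0.0000)
member 2 (1-2): L=2.8119, (cx,cy)=(0.3137,-0.9495)
member 3 (1-3): L=1.5392, (cx,cy)=(0.9979,-0.0643)
member 4 (2-3): L=2.6529, (cx,cy)=(0.2465,0.9691)
member 5 (2-4): L=1.3940, (cx,cy)=(1.0000,0.0000)
member 6 (3-4): L=2.6754, (cx,cy)=(0.2766,-0.9610)
member 7 (3-5): L=1.3816, (cx,cy)=(0.9974,-0.0724)
member 8 (4-5): L=2.5520, (cx,cy)=(0.2500,0.9682)
member 9 (4-6): L=1.3960, (cx,cy)=(1.0000,0.0000)
member 10 (5-6): L=2.5846, (cx,cy)=(0.2933,-0.9560)
solve A·x = −loads:
  F[0-1] = -4705.6786 N (compression)
  F[0-2] = +309.5230 N (tension)
  F[1-2] = -220.7127 N (compression)
  F[1-3] = -240.7915 N (compression)
  F[2-3] = +216.2482 N (tension)
  F[2-4] = +186.9824 N (tension)
  F[3-4] = -224.7736 N (compression)
  F[3-5] = -125.1390 N (compression)
  F[4-5] = +223.0880 N (tension)
  F[4-6] = +69.0396 N (tension)
  F[5-6] = -235.4128 N (compression)
  Rx@0 = +767.8800 N
  Ry@0 = +4580.6783 N
  Ry@6 = +225.0617 N

-240.792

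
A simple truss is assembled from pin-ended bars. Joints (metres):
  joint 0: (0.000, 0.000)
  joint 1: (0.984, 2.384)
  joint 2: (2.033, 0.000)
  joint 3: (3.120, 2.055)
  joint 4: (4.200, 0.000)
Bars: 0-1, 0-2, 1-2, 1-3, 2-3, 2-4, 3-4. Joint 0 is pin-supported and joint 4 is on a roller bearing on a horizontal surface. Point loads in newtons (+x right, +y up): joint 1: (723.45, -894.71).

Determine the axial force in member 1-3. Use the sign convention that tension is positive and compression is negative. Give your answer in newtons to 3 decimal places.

-611.925

N=5 nodes, M=7 members, R=3 reactions → 2N=10, M+R=10
member 0 (0-1): L=2.5791, (cx,cy)=(0.3815,0.9244)
member 1 (0-2): L=2.0330, (cx,cy)=(1.0000,0.0000)
member 2 (1-2): L=2.6046, (cx,cy)=(0.4028,-0.9153)
member 3 (1-3): L=2.1612, (cx,cy)=(0.9883,-0.1522)
member 4 (2-3): L=2.3248, (cx,cy)=(0.4676,0.8840)
member 5 (2-4): L=2.1670, (cx,cy)=(1.0000,0.0000)
member 6 (3-4): L=2.3215, (cx,cy)=(0.4652,-0.8852)
solve A·x = −loads:
  F[0-1] = -296.9073 N (compression)
  F[0-2] = +836.7290 N (tension)
  F[1-2] = -575.8794 N (compression)
  F[1-3] = -611.9247 N (compression)
  F[2-3] = +596.3060 N (tension)
  F[2-4] = +325.9770 N (tension)
  F[3-4] = -700.7037 N (compression)
  Rx@0 = -723.4500 N
  Ry@0 = +274.4482 N
  Ry@4 = +620.2618 N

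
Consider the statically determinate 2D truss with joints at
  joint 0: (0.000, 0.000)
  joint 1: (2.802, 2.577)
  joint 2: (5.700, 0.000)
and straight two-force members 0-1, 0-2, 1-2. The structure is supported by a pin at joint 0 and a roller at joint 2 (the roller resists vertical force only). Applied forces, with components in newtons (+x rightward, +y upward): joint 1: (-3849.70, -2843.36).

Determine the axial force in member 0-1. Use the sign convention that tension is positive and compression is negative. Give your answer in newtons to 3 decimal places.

-4706.632

N=3 nodes, M=3 members, R=3 reactions → 2N=6, M+R=6
member 0 (0-1): L=3.8069, (cx,cy)=(0.7360,0.6769)
member 1 (0-2): L=5.7000, (cx,cy)=(1.0000,0.0000)
member 2 (1-2): L=3.8781, (cx,cy)=(0.7473,-0.6645)
solve A·x = −loads:
  F[0-1] = -4706.6324 N (compression)
  F[0-2] = -385.4258 N (compression)
  F[1-2] = +515.7707 N (tension)
  Rx@0 = +3849.7000 N
  Ry@0 = +3186.0937 N
  Ry@2 = -342.7337 N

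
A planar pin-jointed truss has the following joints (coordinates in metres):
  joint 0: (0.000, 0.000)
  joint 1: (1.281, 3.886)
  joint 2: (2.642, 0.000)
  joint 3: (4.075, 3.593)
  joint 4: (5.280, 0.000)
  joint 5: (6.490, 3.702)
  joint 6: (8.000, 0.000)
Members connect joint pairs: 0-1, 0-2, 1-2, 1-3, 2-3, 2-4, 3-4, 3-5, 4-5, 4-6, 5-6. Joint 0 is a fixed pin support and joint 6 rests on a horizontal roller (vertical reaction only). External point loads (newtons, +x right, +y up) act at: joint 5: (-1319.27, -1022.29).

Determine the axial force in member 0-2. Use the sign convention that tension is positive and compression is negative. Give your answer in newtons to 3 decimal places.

-1054.417

N=7 nodes, M=11 members, R=3 reactions → 2N=14, M+R=14
member 0 (0-1): L=4.0917, (cx,cy)=(0.3131,0.9497)
member 1 (0-2): L=2.6420, (cx,cy)=(1.0000,0.0000)
member 2 (1-2): L=4.1174, (cx,cy)=(0.3305,-0.9438)
member 3 (1-3): L=2.8093, (cx,cy)=(0.9945,-0.1043)
member 4 (2-3): L=3.8682, (cx,cy)=(0.3705,0.9289)
member 5 (2-4): L=2.6380, (cx,cy)=(1.0000,0.0000)
member 6 (3-4): L=3.7897, (cx,cy)=(0.3180,-0.9481)
member 7 (3-5): L=2.4175, (cx,cy)=(0.9990,0.0451)
member 8 (4-5): L=3.8947, (cx,cy)=(0.3107,0.9505)
member 9 (4-6): L=2.7200, (cx,cy)=(1.0000,0.0000)
member 10 (5-6): L=3.9981, (cx,cy)=(0.3777,-0.9259)
solve A·x = −loads:
  F[0-1] = -845.9776 N (compression)
  F[0-2] = -1054.4170 N (compression)
  F[1-2] = +914.3103 N (tension)
  F[1-3] = -570.1834 N (compression)
  F[2-3] = -929.0160 N (compression)
  F[2-4] = -408.0380 N (compression)
  F[3-4] = +792.0612 N (tension)
  F[3-5] = -1164.2668 N (compression)
  F[4-5] = -790.0492 N (compression)
  F[4-6] = +89.2624 N (tension)
  F[5-6] = -236.3450 N (compression)
  Rx@0 = +1319.2700 N
  Ry@0 = +803.4494 N
  Ry@6 = +218.8406 N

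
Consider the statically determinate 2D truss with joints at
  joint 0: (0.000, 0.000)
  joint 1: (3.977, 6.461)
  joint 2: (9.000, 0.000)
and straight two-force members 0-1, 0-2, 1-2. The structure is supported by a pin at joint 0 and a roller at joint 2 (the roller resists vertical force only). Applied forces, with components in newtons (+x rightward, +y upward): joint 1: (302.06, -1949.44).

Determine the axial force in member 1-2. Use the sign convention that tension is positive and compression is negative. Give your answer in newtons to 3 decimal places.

N=3 nodes, M=3 members, R=3 reactions → 2N=6, M+R=6
member 0 (0-1): L=7.5869, (cx,cy)=(0.5242,0.8516)
member 1 (0-2): L=9.0000, (cx,cy)=(1.0000,0.0000)
member 2 (1-2): L=8.1838, (cx,cy)=(0.6138,-0.7895)
solve A·x = −loads:
  F[0-1] = -1022.9675 N (compression)
  F[0-2] = +838.2924 N (tension)
  F[1-2] = -1365.8056 N (compression)
  Rx@0 = -302.0600 N
  Ry@0 = +871.1586 N
  Ry@2 = +1078.2814 N

-1365.806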